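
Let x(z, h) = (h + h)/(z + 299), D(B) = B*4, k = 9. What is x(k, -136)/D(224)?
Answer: -17/17248 ≈ -0.00098562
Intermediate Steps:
D(B) = 4*B
x(z, h) = 2*h/(299 + z) (x(z, h) = (2*h)/(299 + z) = 2*h/(299 + z))
x(k, -136)/D(224) = (2*(-136)/(299 + 9))/((4*224)) = (2*(-136)/308)/896 = (2*(-136)*(1/308))*(1/896) = -68/77*1/896 = -17/17248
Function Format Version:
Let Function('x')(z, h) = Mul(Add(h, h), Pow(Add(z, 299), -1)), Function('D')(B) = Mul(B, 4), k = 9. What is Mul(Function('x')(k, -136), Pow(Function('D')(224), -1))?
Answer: Rational(-17, 17248) ≈ -0.00098562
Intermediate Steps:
Function('D')(B) = Mul(4, B)
Function('x')(z, h) = Mul(2, h, Pow(Add(299, z), -1)) (Function('x')(z, h) = Mul(Mul(2, h), Pow(Add(299, z), -1)) = Mul(2, h, Pow(Add(299, z), -1)))
Mul(Function('x')(k, -136), Pow(Function('D')(224), -1)) = Mul(Mul(2, -136, Pow(Add(299, 9), -1)), Pow(Mul(4, 224), -1)) = Mul(Mul(2, -136, Pow(308, -1)), Pow(896, -1)) = Mul(Mul(2, -136, Rational(1, 308)), Rational(1, 896)) = Mul(Rational(-68, 77), Rational(1, 896)) = Rational(-17, 17248)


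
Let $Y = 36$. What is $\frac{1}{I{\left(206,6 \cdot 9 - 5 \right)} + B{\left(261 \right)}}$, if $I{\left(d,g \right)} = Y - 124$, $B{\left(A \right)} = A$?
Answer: $\frac{1}{173} \approx 0.0057803$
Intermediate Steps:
$I{\left(d,g \right)} = -88$ ($I{\left(d,g \right)} = 36 - 124 = -88$)
$\frac{1}{I{\left(206,6 \cdot 9 - 5 \right)} + B{\left(261 \right)}} = \frac{1}{-88 + 261} = \frac{1}{173}$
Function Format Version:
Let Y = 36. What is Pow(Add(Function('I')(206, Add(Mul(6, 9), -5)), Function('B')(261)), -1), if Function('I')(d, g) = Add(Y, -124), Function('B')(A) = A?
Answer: Rational(1, 173) ≈ 0.0057803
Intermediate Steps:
Function('I')(d, g) = -88 (Function('I')(d, g) = Add(36, -124) = -88)
Pow(Add(Function('I')(206, Add(Mul(6, 9), -5)), Function('B')(261)), -1) = Pow(Add(-88, 261), -1) = Pow(173, -1) = Rational(1, 173)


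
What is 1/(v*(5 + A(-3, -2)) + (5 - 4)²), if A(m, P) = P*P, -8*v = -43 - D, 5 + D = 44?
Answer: 4/373 ≈ 0.010724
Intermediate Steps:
D = 39 (D = -5 + 44 = 39)
v = 41/4 (v = -(-43 - 1*39)/8 = -(-43 - 39)/8 = -⅛*(-82) = 41/4 ≈ 10.250)
A(m, P) = P²
1/(v*(5 + A(-3, -2)) + (5 - 4)²) = 1/(41*(5 + (-2)²)/4 + (5 - 4)²) = 1/(41*(5 + 4)/4 + 1²) = 1/((41/4)*9 + 1) = 1/(369/4 + 1) = 1/(373/4) = 4/373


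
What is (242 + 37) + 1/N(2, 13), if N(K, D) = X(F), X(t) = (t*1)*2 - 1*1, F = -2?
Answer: 1394/5 ≈ 278.80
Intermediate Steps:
X(t) = -1 + 2*t (X(t) = t*2 - 1 = 2*t - 1 = -1 + 2*t)
N(K, D) = -5 (N(K, D) = -1 + 2*(-2) = -1 - 4 = -5)
(242 + 37) + 1/N(2, 13) = (242 + 37) + 1/(-5) = 279 - ⅕ = 1394/5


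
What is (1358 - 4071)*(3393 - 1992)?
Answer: -3800913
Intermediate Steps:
(1358 - 4071)*(3393 - 1992) = -2713*1401 = -3800913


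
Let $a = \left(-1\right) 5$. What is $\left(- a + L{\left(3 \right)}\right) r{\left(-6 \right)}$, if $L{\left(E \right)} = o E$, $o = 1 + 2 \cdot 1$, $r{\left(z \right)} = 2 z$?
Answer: $-168$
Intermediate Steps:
$a = -5$
$o = 3$ ($o = 1 + 2 = 3$)
$L{\left(E \right)} = 3 E$
$\left(- a + L{\left(3 \right)}\right) r{\left(-6 \right)} = \left(\left(-1\right) \left(-5\right) + 3 \cdot 3\right) 2 \left(-6\right) = \left(5 + 9\right) \left(-12\right) = 14 \left(-12\right) = -168$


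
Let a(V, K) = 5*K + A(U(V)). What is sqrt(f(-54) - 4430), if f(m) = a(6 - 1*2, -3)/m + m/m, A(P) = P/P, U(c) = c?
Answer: 2*I*sqrt(89682)/9 ≈ 66.549*I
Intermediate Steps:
A(P) = 1
a(V, K) = 1 + 5*K (a(V, K) = 5*K + 1 = 1 + 5*K)
f(m) = 1 - 14/m (f(m) = (1 + 5*(-3))/m + m/m = (1 - 15)/m + 1 = -14/m + 1 = 1 - 14/m)
sqrt(f(-54) - 4430) = sqrt((-14 - 54)/(-54) - 4430) = sqrt(-1/54*(-68) - 4430) = sqrt(34/27 - 4430) = sqrt(-119576/27) = 2*I*sqrt(89682)/9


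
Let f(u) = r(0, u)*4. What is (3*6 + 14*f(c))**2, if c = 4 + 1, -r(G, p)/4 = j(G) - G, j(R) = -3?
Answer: 476100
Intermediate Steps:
r(G, p) = 12 + 4*G (r(G, p) = -4*(-3 - G) = 12 + 4*G)
c = 5
f(u) = 48 (f(u) = (12 + 4*0)*4 = (12 + 0)*4 = 12*4 = 48)
(3*6 + 14*f(c))**2 = (3*6 + 14*48)**2 = (18 + 672)**2 = 690**2 = 476100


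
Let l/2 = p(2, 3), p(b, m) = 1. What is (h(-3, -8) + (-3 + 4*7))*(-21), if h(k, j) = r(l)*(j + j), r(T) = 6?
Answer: 1491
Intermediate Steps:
l = 2 (l = 2*1 = 2)
h(k, j) = 12*j (h(k, j) = 6*(j + j) = 6*(2*j) = 12*j)
(h(-3, -8) + (-3 + 4*7))*(-21) = (12*(-8) + (-3 + 4*7))*(-21) = (-96 + (-3 + 28))*(-21) = (-96 + 25)*(-21) = -71*(-21) = 1491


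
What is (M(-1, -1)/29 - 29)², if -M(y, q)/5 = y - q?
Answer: 841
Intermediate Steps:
M(y, q) = -5*y + 5*q (M(y, q) = -5*(y - q) = -5*y + 5*q)
(M(-1, -1)/29 - 29)² = ((-5*(-1) + 5*(-1))/29 - 29)² = ((5 - 5)*(1/29) - 29)² = (0*(1/29) - 29)² = (0 - 29)² = (-29)² = 841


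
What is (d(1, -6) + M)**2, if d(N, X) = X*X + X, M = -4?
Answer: 676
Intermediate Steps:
d(N, X) = X + X**2 (d(N, X) = X**2 + X = X + X**2)
(d(1, -6) + M)**2 = (-6*(1 - 6) - 4)**2 = (-6*(-5) - 4)**2 = (30 - 4)**2 = 26**2 = 676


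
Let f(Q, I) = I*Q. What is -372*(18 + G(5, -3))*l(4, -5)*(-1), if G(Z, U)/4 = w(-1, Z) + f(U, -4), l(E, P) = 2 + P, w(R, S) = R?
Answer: -69192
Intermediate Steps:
G(Z, U) = -4 - 16*U (G(Z, U) = 4*(-1 - 4*U) = -4 - 16*U)
-372*(18 + G(5, -3))*l(4, -5)*(-1) = -372*(18 + (-4 - 16*(-3)))*(2 - 5)*(-1) = -372*(18 + (-4 + 48))*(-3*(-1)) = -372*(18 + 44)*3 = -23064*3 = -372*186 = -69192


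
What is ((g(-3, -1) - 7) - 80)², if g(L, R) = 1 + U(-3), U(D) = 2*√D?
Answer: 7384 - 344*I*√3 ≈ 7384.0 - 595.83*I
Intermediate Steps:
g(L, R) = 1 + 2*I*√3 (g(L, R) = 1 + 2*√(-3) = 1 + 2*(I*√3) = 1 + 2*I*√3)
((g(-3, -1) - 7) - 80)² = (((1 + 2*I*√3) - 7) - 80)² = ((-6 + 2*I*√3) - 80)² = (-86 + 2*I*√3)²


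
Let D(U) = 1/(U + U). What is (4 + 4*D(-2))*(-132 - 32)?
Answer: -492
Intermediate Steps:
D(U) = 1/(2*U)
(4 + 4*D(-2))*(-132 - 32) = (4 + 4*((1/2)/(-2)))*(-132 - 32) = (4 + 4*((1/2)*(-1/2)))*(-164) = (4 + 4*(-1/4))*(-164) = (4 - 1)*(-164) = 3*(-164) = -492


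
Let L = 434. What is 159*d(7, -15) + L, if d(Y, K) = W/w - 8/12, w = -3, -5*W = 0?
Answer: 328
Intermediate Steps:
W = 0 (W = -⅕*0 = 0)
d(Y, K) = -⅔ (d(Y, K) = 0/(-3) - 8/12 = 0*(-⅓) - 8*1/12 = 0 - ⅔ = -⅔)
159*d(7, -15) + L = 159*(-⅔) + 434 = -106 + 434 = 328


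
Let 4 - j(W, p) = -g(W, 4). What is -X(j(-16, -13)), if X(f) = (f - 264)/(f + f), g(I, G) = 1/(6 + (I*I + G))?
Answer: 23053/710 ≈ 32.469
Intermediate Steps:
g(I, G) = 1/(6 + G + I**2) (g(I, G) = 1/(6 + (I**2 + G)) = 1/(6 + (G + I**2)) = 1/(6 + G + I**2))
j(W, p) = 4 + 1/(10 + W**2) (j(W, p) = 4 - (-1)/(6 + 4 + W**2) = 4 - (-1)/(10 + W**2) = 4 + 1/(10 + W**2))
X(f) = (-264 + f)/(2*f) (X(f) = (-264 + f)/((2*f)) = (-264 + f)*(1/(2*f)) = (-264 + f)/(2*f))
-X(j(-16, -13)) = -(-264 + (41 + 4*(-16)**2)/(10 + (-16)**2))/(2*((41 + 4*(-16)**2)/(10 + (-16)**2))) = -(-264 + (41 + 4*256)/(10 + 256))/(2*((41 + 4*256)/(10 + 256))) = -(-264 + (41 + 1024)/266)/(2*((41 + 1024)/266)) = -(-264 + (1/266)*1065)/(2*((1/266)*1065)) = -(-264 + 1065/266)/(2*1065/266) = -266*(-69159)/(2*1065*266) = -1*(-23053/710) = 23053/710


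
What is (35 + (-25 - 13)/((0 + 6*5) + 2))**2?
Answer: 292681/256 ≈ 1143.3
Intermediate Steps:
(35 + (-25 - 13)/((0 + 6*5) + 2))**2 = (35 - 38/((0 + 30) + 2))**2 = (35 - 38/(30 + 2))**2 = (35 - 38/32)**2 = (35 - 38*1/32)**2 = (35 - 19/16)**2 = (541/16)**2 = 292681/256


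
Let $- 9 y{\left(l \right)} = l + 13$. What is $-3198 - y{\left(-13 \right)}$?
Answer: $-3198$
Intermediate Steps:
$y{\left(l \right)} = - \frac{13}{9} - \frac{l}{9}$ ($y{\left(l \right)} = - \frac{l + 13}{9} = - \frac{13 + l}{9} = - \frac{13}{9} - \frac{l}{9}$)
$-3198 - y{\left(-13 \right)} = -3198 - \left(- \frac{13}{9} - - \frac{13}{9}\right) = -3198 - \left(- \frac{13}{9} + \frac{13}{9}\right) = -3198 - 0 = -3198 + 0 = -3198$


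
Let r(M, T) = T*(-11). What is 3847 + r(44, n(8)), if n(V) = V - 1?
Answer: 3770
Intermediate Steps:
n(V) = -1 + V
r(M, T) = -11*T
3847 + r(44, n(8)) = 3847 - 11*(-1 + 8) = 3847 - 11*7 = 3847 - 77 = 3770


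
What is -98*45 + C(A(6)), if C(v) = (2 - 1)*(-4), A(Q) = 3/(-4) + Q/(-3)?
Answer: -4414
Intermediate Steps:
A(Q) = -3/4 - Q/3 (A(Q) = 3*(-1/4) + Q*(-1/3) = -3/4 - Q/3)
C(v) = -4 (C(v) = 1*(-4) = -4)
-98*45 + C(A(6)) = -98*45 - 4 = -4410 - 4 = -4414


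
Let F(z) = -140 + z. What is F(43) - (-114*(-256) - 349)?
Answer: -28932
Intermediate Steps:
F(43) - (-114*(-256) - 349) = (-140 + 43) - (-114*(-256) - 349) = -97 - (29184 - 349) = -97 - 1*28835 = -97 - 28835 = -28932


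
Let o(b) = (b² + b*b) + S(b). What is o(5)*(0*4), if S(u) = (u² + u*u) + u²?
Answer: 0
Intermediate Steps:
S(u) = 3*u² (S(u) = (u² + u²) + u² = 2*u² + u² = 3*u²)
o(b) = 5*b² (o(b) = (b² + b*b) + 3*b² = (b² + b²) + 3*b² = 2*b² + 3*b² = 5*b²)
o(5)*(0*4) = (5*5²)*(0*4) = (5*25)*0 = 125*0 = 0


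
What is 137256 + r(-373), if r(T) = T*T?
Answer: 276385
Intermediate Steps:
r(T) = T²
137256 + r(-373) = 137256 + (-373)² = 137256 + 139129 = 276385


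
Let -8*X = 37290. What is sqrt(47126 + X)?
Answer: sqrt(169859)/2 ≈ 206.07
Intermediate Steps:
X = -18645/4 (X = -1/8*37290 = -18645/4 ≈ -4661.3)
sqrt(47126 + X) = sqrt(47126 - 18645/4) = sqrt(169859/4) = sqrt(169859)/2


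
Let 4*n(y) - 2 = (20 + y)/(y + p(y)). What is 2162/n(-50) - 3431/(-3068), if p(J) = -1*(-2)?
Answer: 212328563/64428 ≈ 3295.6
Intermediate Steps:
p(J) = 2
n(y) = ½ + (20 + y)/(4*(2 + y)) (n(y) = ½ + ((20 + y)/(y + 2))/4 = ½ + ((20 + y)/(2 + y))/4 = ½ + (20 + y)/(4*(2 + y)))
2162/n(-50) - 3431/(-3068) = 2162/((3*(8 - 50)/(4*(2 - 50)))) - 3431/(-3068) = 2162/(((¾)*(-42)/(-48))) - 3431*(-1/3068) = 2162/(((¾)*(-1/48)*(-42))) + 3431/3068 = 2162/(21/32) + 3431/3068 = 2162*(32/21) + 3431/3068 = 69184/21 + 3431/3068 = 212328563/64428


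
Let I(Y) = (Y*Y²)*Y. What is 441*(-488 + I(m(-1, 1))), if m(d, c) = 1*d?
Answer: -214767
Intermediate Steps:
m(d, c) = d
I(Y) = Y⁴ (I(Y) = Y³*Y = Y⁴)
441*(-488 + I(m(-1, 1))) = 441*(-488 + (-1)⁴) = 441*(-488 + 1) = 441*(-487) = -214767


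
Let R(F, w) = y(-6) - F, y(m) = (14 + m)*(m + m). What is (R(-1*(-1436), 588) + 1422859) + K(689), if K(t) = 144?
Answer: 1421471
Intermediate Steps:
y(m) = 2*m*(14 + m) (y(m) = (14 + m)*(2*m) = 2*m*(14 + m))
R(F, w) = -96 - F (R(F, w) = 2*(-6)*(14 - 6) - F = 2*(-6)*8 - F = -96 - F)
(R(-1*(-1436), 588) + 1422859) + K(689) = ((-96 - (-1)*(-1436)) + 1422859) + 144 = ((-96 - 1*1436) + 1422859) + 144 = ((-96 - 1436) + 1422859) + 144 = (-1532 + 1422859) + 144 = 1421327 + 144 = 1421471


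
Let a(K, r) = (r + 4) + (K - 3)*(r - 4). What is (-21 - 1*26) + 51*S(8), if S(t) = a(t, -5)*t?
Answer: -18815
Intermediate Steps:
a(K, r) = 4 + r + (-4 + r)*(-3 + K) (a(K, r) = (4 + r) + (-3 + K)*(-4 + r) = (4 + r) + (-4 + r)*(-3 + K) = 4 + r + (-4 + r)*(-3 + K))
S(t) = t*(26 - 9*t) (S(t) = (16 - 4*t - 2*(-5) + t*(-5))*t = (16 - 4*t + 10 - 5*t)*t = (26 - 9*t)*t = t*(26 - 9*t))
(-21 - 1*26) + 51*S(8) = (-21 - 1*26) + 51*(8*(26 - 9*8)) = (-21 - 26) + 51*(8*(26 - 72)) = -47 + 51*(8*(-46)) = -47 + 51*(-368) = -47 - 18768 = -18815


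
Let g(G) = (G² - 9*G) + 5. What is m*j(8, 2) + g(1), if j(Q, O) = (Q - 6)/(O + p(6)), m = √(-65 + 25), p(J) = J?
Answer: -3 + I*√10/2 ≈ -3.0 + 1.5811*I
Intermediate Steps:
m = 2*I*√10 (m = √(-40) = 2*I*√10 ≈ 6.3246*I)
j(Q, O) = (-6 + Q)/(6 + O) (j(Q, O) = (Q - 6)/(O + 6) = (-6 + Q)/(6 + O))
g(G) = 5 + G² - 9*G
m*j(8, 2) + g(1) = (2*I*√10)*((-6 + 8)/(6 + 2)) + (5 + 1² - 9*1) = (2*I*√10)*(2/8) + (5 + 1 - 9) = (2*I*√10)*((⅛)*2) - 3 = (2*I*√10)*(¼) - 3 = I*√10/2 - 3 = -3 + I*√10/2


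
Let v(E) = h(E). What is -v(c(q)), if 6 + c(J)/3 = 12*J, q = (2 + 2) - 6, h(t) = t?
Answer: 90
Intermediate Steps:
q = -2 (q = 4 - 6 = -2)
c(J) = -18 + 36*J (c(J) = -18 + 3*(12*J) = -18 + 36*J)
v(E) = E
-v(c(q)) = -(-18 + 36*(-2)) = -(-18 - 72) = -1*(-90) = 90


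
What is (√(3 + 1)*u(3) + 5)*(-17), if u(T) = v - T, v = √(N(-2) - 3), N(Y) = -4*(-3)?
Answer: -85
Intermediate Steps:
N(Y) = 12
v = 3 (v = √(12 - 3) = √9 = 3)
u(T) = 3 - T
(√(3 + 1)*u(3) + 5)*(-17) = (√(3 + 1)*(3 - 1*3) + 5)*(-17) = (√4*(3 - 3) + 5)*(-17) = (2*0 + 5)*(-17) = (0 + 5)*(-17) = 5*(-17) = -85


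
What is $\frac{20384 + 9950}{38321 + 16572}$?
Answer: $\frac{30334}{54893} \approx 0.5526$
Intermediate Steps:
$\frac{20384 + 9950}{38321 + 16572} = \frac{30334}{54893}$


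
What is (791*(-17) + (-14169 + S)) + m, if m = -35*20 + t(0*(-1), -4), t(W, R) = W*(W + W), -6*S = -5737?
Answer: -164159/6 ≈ -27360.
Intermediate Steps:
S = 5737/6 (S = -1/6*(-5737) = 5737/6 ≈ 956.17)
t(W, R) = 2*W**2 (t(W, R) = W*(2*W) = 2*W**2)
m = -700 (m = -35*20 + 2*(0*(-1))**2 = -700 + 2*0**2 = -700 + 2*0 = -700 + 0 = -700)
(791*(-17) + (-14169 + S)) + m = (791*(-17) + (-14169 + 5737/6)) - 700 = (-13447 - 79277/6) - 700 = -159959/6 - 700 = -164159/6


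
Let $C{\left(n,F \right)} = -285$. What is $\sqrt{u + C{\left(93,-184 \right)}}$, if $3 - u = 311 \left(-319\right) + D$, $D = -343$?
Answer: $3 \sqrt{11030} \approx 315.07$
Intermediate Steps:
$u = 99555$ ($u = 3 - \left(311 \left(-319\right) - 343\right) = 3 - \left(-99209 - 343\right) = 3 - -99552 = 3 + 99552 = 99555$)
$\sqrt{u + C{\left(93,-184 \right)}} = \sqrt{99555 - 285} = \sqrt{99270} = 3 \sqrt{11030}$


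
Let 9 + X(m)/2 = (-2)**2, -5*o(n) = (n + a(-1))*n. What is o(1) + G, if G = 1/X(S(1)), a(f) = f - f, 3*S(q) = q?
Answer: -3/10 ≈ -0.30000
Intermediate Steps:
S(q) = q/3
a(f) = 0
o(n) = -n**2/5 (o(n) = -(n + 0)*n/5 = -n*n/5 = -n**2/5)
X(m) = -10 (X(m) = -18 + 2*(-2)**2 = -18 + 2*4 = -18 + 8 = -10)
G = -1/10 (G = 1/(-10) = -1/10 ≈ -0.10000)
o(1) + G = -1/5*1**2 - 1/10 = -1/5*1 - 1/10 = -1/5 - 1/10 = -3/10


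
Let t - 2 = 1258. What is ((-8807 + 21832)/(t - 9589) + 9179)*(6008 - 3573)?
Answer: 186128638710/8329 ≈ 2.2347e+7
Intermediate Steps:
t = 1260 (t = 2 + 1258 = 1260)
((-8807 + 21832)/(t - 9589) + 9179)*(6008 - 3573) = ((-8807 + 21832)/(1260 - 9589) + 9179)*(6008 - 3573) = (13025/(-8329) + 9179)*2435 = (13025*(-1/8329) + 9179)*2435 = (-13025/8329 + 9179)*2435 = (76438866/8329)*2435 = 186128638710/8329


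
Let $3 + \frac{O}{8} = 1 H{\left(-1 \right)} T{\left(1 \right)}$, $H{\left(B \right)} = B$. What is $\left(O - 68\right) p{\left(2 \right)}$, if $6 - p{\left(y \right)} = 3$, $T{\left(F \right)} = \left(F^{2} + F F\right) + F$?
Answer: $-348$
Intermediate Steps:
$T{\left(F \right)} = F + 2 F^{2}$ ($T{\left(F \right)} = \left(F^{2} + F^{2}\right) + F = 2 F^{2} + F = F + 2 F^{2}$)
$p{\left(y \right)} = 3$ ($p{\left(y \right)} = 6 - 3 = 3$)
$O = -48$ ($O = -24 + 8 \cdot 1 \left(-1\right) 1 \left(1 + 2 \cdot 1\right) = -24 + 8 \left(- 1 \left(1 + 2\right)\right) = -24 + 8 \left(- 1 \cdot 3\right) = -24 + 8 \left(\left(-1\right) 3\right) = -24 + 8 \left(-3\right) = -24 - 24 = -48$)
$\left(O - 68\right) p{\left(2 \right)} = \left(-48 - 68\right) 3 = \left(-116\right) 3 = -348$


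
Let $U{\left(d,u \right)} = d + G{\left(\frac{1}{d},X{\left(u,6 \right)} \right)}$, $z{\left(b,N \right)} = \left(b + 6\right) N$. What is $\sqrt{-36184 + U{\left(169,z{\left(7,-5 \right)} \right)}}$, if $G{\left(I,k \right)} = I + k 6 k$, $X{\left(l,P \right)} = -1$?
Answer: $\frac{4 i \sqrt{380345}}{13} \approx 189.76 i$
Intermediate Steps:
$z{\left(b,N \right)} = N \left(6 + b\right)$ ($z{\left(b,N \right)} = \left(6 + b\right) N = N \left(6 + b\right)$)
$G{\left(I,k \right)} = I + 6 k^{2}$
$U{\left(d,u \right)} = 6 + d + \frac{1}{d}$ ($U{\left(d,u \right)} = d + \left(\frac{1}{d} + 6 \left(-1\right)^{2}\right) = d + \left(\frac{1}{d} + 6 \cdot 1\right) = d + \left(\frac{1}{d} + 6\right) = d + \left(6 + \frac{1}{d}\right) = 6 + d + \frac{1}{d}$)
$\sqrt{-36184 + U{\left(169,z{\left(7,-5 \right)} \right)}} = \sqrt{-36184 + \left(6 + 169 + \frac{1}{169}\right)} = \sqrt{-36184 + \frac{29576}{169}} = \sqrt{- \frac{6085520}{169}} = \frac{4 i \sqrt{380345}}{13}$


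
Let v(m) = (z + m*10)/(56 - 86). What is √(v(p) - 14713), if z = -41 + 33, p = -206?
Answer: I*√3294915/15 ≈ 121.01*I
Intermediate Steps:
z = -8
v(m) = 4/15 - m/3 (v(m) = (-8 + m*10)/(56 - 86) = (-8 + 10*m)/(-30) = (-8 + 10*m)*(-1/30) = 4/15 - m/3)
√(v(p) - 14713) = √((4/15 - ⅓*(-206)) - 14713) = √((4/15 + 206/3) - 14713) = √(1034/15 - 14713) = √(-219661/15) = I*√3294915/15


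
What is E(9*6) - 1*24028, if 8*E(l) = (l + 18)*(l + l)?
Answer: -23056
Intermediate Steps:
E(l) = l*(18 + l)/4 (E(l) = ((l + 18)*(l + l))/8 = ((18 + l)*(2*l))/8 = (2*l*(18 + l))/8 = l*(18 + l)/4)
E(9*6) - 1*24028 = (9*6)*(18 + 9*6)/4 - 1*24028 = (1/4)*54*(18 + 54) - 24028 = (1/4)*54*72 - 24028 = 972 - 24028 = -23056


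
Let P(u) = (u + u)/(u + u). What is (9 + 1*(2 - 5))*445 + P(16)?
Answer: 2671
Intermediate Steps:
P(u) = 1 (P(u) = (2*u)/((2*u)) = (2*u)*(1/(2*u)) = 1)
(9 + 1*(2 - 5))*445 + P(16) = (9 + 1*(2 - 5))*445 + 1 = (9 + 1*(-3))*445 + 1 = (9 - 3)*445 + 1 = 6*445 + 1 = 2670 + 1 = 2671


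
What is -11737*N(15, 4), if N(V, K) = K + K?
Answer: -93896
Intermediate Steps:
N(V, K) = 2*K
-11737*N(15, 4) = -23474*4 = -11737*8 = -93896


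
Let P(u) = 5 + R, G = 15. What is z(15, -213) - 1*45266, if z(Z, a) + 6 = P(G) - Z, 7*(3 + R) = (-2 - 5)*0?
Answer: -45285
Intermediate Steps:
R = -3 (R = -3 + ((-2 - 5)*0)/7 = -3 + (-7*0)/7 = -3 + (1/7)*0 = -3 + 0 = -3)
P(u) = 2 (P(u) = 5 - 3 = 2)
z(Z, a) = -4 - Z (z(Z, a) = -6 + (2 - Z) = -4 - Z)
z(15, -213) - 1*45266 = (-4 - 1*15) - 1*45266 = (-4 - 15) - 45266 = -19 - 45266 = -45285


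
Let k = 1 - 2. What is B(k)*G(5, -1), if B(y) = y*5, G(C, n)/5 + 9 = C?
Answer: 100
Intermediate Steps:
k = -1
G(C, n) = -45 + 5*C
B(y) = 5*y
B(k)*G(5, -1) = (5*(-1))*(-45 + 5*5) = -5*(-45 + 25) = -5*(-20) = 100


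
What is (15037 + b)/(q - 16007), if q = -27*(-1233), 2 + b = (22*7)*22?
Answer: 18423/17284 ≈ 1.0659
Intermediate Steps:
b = 3386 (b = -2 + (22*7)*22 = -2 + 154*22 = -2 + 3388 = 3386)
q = 33291
(15037 + b)/(q - 16007) = (15037 + 3386)/(33291 - 16007) = 18423/17284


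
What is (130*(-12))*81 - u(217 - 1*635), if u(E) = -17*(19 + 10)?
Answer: -125867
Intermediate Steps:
u(E) = -493 (u(E) = -17*29 = -493)
(130*(-12))*81 - u(217 - 1*635) = (130*(-12))*81 - 1*(-493) = -1560*81 + 493 = -126360 + 493 = -125867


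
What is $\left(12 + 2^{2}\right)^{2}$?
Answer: $256$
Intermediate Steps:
$\left(12 + 2^{2}\right)^{2} = \left(12 + 4\right)^{2} = 16^{2} = 256$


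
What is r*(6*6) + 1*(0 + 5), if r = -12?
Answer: -427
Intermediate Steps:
r*(6*6) + 1*(0 + 5) = -72*6 + 1*(0 + 5) = -12*36 + 1*5 = -432 + 5 = -427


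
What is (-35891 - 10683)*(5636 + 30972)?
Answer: -1704980992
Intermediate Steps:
(-35891 - 10683)*(5636 + 30972) = -46574*36608 = -1704980992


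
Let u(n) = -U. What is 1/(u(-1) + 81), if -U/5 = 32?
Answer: 1/241 ≈ 0.0041494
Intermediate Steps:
U = -160 (U = -5*32 = -160)
u(n) = 160 (u(n) = -1*(-160) = 160)
1/(u(-1) + 81) = 1/(160 + 81) = 1/241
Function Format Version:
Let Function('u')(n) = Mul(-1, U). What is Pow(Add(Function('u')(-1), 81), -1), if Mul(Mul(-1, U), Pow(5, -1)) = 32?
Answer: Rational(1, 241) ≈ 0.0041494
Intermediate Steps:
U = -160 (U = Mul(-5, 32) = -160)
Function('u')(n) = 160 (Function('u')(n) = Mul(-1, -160) = 160)
Pow(Add(Function('u')(-1), 81), -1) = Pow(Add(160, 81), -1) = Pow(241, -1) = Rational(1, 241)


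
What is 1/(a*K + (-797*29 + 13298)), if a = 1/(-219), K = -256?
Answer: -219/2149229 ≈ -0.00010190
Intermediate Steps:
a = -1/219 ≈ -0.0045662
1/(a*K + (-797*29 + 13298)) = 1/(-1/219*(-256) + (-797*29 + 13298)) = 1/(256/219 + (-23113 + 13298)) = 1/(256/219 - 9815) = 1/(-2149229/219) = -219/2149229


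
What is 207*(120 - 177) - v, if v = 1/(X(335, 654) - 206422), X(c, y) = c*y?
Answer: -149469733/12668 ≈ -11799.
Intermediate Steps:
v = 1/12668 (v = 1/(335*654 - 206422) = 1/(219090 - 206422) = 1/12668 ≈ 7.8939e-5)
207*(120 - 177) - v = 207*(120 - 177) - 1*1/12668 = 207*(-57) - 1/12668 = -11799 - 1/12668 = -149469733/12668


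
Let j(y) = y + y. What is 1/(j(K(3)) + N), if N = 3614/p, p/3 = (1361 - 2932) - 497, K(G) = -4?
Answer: -3102/26623 ≈ -0.11652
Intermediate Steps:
j(y) = 2*y
p = -6204 (p = 3*((1361 - 2932) - 497) = 3*(-1571 - 497) = 3*(-2068) = -6204)
N = -1807/3102 (N = 3614/(-6204) = 3614*(-1/6204) = -1807/3102 ≈ -0.58253)
1/(j(K(3)) + N) = 1/(2*(-4) - 1807/3102) = 1/(-8 - 1807/3102) = 1/(-26623/3102) = -3102/26623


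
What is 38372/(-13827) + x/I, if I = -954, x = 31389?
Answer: -52291399/1465662 ≈ -35.678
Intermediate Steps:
38372/(-13827) + x/I = 38372/(-13827) + 31389/(-954) = 38372*(-1/13827) + 31389*(-1/954) = -38372/13827 - 10463/318 = -52291399/1465662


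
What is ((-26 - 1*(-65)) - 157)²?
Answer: 13924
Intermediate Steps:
((-26 - 1*(-65)) - 157)² = ((-26 + 65) - 157)² = (39 - 157)² = (-118)² = 13924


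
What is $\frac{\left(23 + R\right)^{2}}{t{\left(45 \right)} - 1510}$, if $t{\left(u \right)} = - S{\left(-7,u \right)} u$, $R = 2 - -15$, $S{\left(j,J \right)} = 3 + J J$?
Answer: $- \frac{160}{9277} \approx -0.017247$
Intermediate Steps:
$S{\left(j,J \right)} = 3 + J^{2}$
$R = 17$ ($R = 2 + 15 = 17$)
$t{\left(u \right)} = - u \left(3 + u^{2}\right)$ ($t{\left(u \right)} = - \left(3 + u^{2}\right) u = - u \left(3 + u^{2}\right)$)
$\frac{\left(23 + R\right)^{2}}{t{\left(45 \right)} - 1510} = \frac{\left(23 + 17\right)^{2}}{\left(-1\right) 45 \left(3 + 45^{2}\right) - 1510} = \frac{40^{2}}{\left(-1\right) 45 \left(3 + 2025\right) - 1510} = \frac{1600}{\left(-1\right) 45 \cdot 2028 - 1510} = \frac{1600}{-91260 - 1510} = \frac{1600}{-92770} = 1600 \left(- \frac{1}{92770}\right) = - \frac{160}{9277}$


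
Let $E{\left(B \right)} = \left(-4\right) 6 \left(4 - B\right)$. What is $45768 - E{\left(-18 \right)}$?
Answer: $46296$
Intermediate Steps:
$E{\left(B \right)} = -96 + 24 B$ ($E{\left(B \right)} = - 24 \left(4 - B\right) = -96 + 24 B$)
$45768 - E{\left(-18 \right)} = 45768 - \left(-96 + 24 \left(-18\right)\right) = 45768 - \left(-96 - 432\right) = 45768 - -528 = 45768 + 528 = 46296$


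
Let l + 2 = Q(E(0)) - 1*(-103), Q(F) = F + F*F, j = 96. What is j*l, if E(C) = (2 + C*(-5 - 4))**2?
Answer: 11616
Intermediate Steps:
E(C) = (2 - 9*C)**2 (E(C) = (2 + C*(-9))**2 = (2 - 9*C)**2)
Q(F) = F + F**2
l = 121 (l = -2 + ((-2 + 9*0)**2*(1 + (-2 + 9*0)**2) - 1*(-103)) = -2 + ((-2 + 0)**2*(1 + (-2 + 0)**2) + 103) = -2 + ((-2)**2*(1 + (-2)**2) + 103) = -2 + (4*(1 + 4) + 103) = -2 + (4*5 + 103) = -2 + (20 + 103) = -2 + 123 = 121)
j*l = 96*121 = 11616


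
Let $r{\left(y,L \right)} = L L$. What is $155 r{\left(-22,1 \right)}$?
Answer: $155$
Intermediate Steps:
$r{\left(y,L \right)} = L^{2}$
$155 r{\left(-22,1 \right)} = 155 \cdot 1^{2} = 155 \cdot 1 = 155$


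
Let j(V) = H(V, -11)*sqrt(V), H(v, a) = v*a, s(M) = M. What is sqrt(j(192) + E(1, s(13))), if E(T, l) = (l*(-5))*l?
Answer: sqrt(-845 - 16896*sqrt(3)) ≈ 173.52*I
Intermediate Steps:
H(v, a) = a*v
j(V) = -11*V**(3/2) (j(V) = (-11*V)*sqrt(V) = -11*V**(3/2))
E(T, l) = -5*l**2 (E(T, l) = (-5*l)*l = -5*l**2)
sqrt(j(192) + E(1, s(13))) = sqrt(-16896*sqrt(3) - 5*13**2) = sqrt(-16896*sqrt(3) - 5*169) = sqrt(-16896*sqrt(3) - 845) = sqrt(-845 - 16896*sqrt(3))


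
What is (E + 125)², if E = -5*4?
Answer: 11025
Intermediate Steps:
E = -20
(E + 125)² = (-20 + 125)² = 105² = 11025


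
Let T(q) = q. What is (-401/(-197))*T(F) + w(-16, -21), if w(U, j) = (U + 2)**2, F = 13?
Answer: 43825/197 ≈ 222.46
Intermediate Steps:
w(U, j) = (2 + U)**2
(-401/(-197))*T(F) + w(-16, -21) = -401/(-197)*13 + (2 - 16)**2 = -401*(-1/197)*13 + (-14)**2 = (401/197)*13 + 196 = 5213/197 + 196 = 43825/197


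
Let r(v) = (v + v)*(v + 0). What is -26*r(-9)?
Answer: -4212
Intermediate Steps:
r(v) = 2*v² (r(v) = (2*v)*v = 2*v²)
-26*r(-9) = -52*(-9)² = -52*81 = -26*162 = -4212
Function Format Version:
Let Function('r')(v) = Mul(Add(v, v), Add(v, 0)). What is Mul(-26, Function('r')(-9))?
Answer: -4212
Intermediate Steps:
Function('r')(v) = Mul(2, Pow(v, 2)) (Function('r')(v) = Mul(Mul(2, v), v) = Mul(2, Pow(v, 2)))
Mul(-26, Function('r')(-9)) = Mul(-26, Mul(2, Pow(-9, 2))) = Mul(-26, Mul(2, 81)) = Mul(-26, 162) = -4212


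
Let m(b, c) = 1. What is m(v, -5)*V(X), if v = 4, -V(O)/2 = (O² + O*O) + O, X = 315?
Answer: -397530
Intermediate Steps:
V(O) = -4*O² - 2*O (V(O) = -2*((O² + O*O) + O) = -2*((O² + O²) + O) = -2*(2*O² + O) = -2*(O + 2*O²) = -4*O² - 2*O)
m(v, -5)*V(X) = 1*(-2*315*(1 + 2*315)) = 1*(-2*315*(1 + 630)) = 1*(-2*315*631) = 1*(-397530) = -397530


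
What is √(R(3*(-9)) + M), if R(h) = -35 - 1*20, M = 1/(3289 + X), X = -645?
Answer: I*√96121959/1322 ≈ 7.4162*I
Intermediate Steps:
M = 1/2644 (M = 1/(3289 - 645) = 1/2644 ≈ 0.00037821)
R(h) = -55 (R(h) = -35 - 20 = -55)
√(R(3*(-9)) + M) = √(-55 + 1/2644) = √(-145419/2644) = I*√96121959/1322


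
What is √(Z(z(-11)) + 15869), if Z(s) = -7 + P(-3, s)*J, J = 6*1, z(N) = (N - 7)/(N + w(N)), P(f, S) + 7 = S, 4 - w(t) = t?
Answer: √15793 ≈ 125.67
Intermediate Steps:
w(t) = 4 - t
P(f, S) = -7 + S
z(N) = -7/4 + N/4 (z(N) = (N - 7)/(N + (4 - N)) = (-7 + N)/4 = (-7 + N)*(¼) = -7/4 + N/4)
J = 6
Z(s) = -49 + 6*s (Z(s) = -7 + (-7 + s)*6 = -7 + (-42 + 6*s) = -49 + 6*s)
√(Z(z(-11)) + 15869) = √((-49 + 6*(-7/4 + (¼)*(-11))) + 15869) = √((-49 + 6*(-7/4 - 11/4)) + 15869) = √((-49 + 6*(-9/2)) + 15869) = √((-49 - 27) + 15869) = √(-76 + 15869) = √15793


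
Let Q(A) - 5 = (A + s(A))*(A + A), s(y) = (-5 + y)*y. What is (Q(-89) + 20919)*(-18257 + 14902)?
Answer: 4872741610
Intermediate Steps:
s(y) = y*(-5 + y)
Q(A) = 5 + 2*A*(A + A*(-5 + A)) (Q(A) = 5 + (A + A*(-5 + A))*(A + A) = 5 + (A + A*(-5 + A))*(2*A) = 5 + 2*A*(A + A*(-5 + A)))
(Q(-89) + 20919)*(-18257 + 14902) = ((5 - 8*(-89)² + 2*(-89)³) + 20919)*(-18257 + 14902) = ((5 - 8*7921 + 2*(-704969)) + 20919)*(-3355) = ((5 - 63368 - 1409938) + 20919)*(-3355) = (-1473301 + 20919)*(-3355) = -1452382*(-3355) = 4872741610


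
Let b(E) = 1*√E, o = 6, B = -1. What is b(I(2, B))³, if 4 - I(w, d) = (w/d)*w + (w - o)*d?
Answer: 8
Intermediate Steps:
I(w, d) = 4 - d*(-6 + w) - w²/d (I(w, d) = 4 - ((w/d)*w + (w - 1*6)*d) = 4 - (w²/d + (w - 6)*d) = 4 - (w²/d + (-6 + w)*d) = 4 - (w²/d + d*(-6 + w)) = 4 - (d*(-6 + w) + w²/d) = 4 + (-d*(-6 + w) - w²/d) = 4 - d*(-6 + w) - w²/d)
b(E) = √E
b(I(2, B))³ = (√(4 + 6*(-1) - 1*(-1)*2 - 1*2²/(-1)))³ = (√(4 - 6 + 2 - 1*(-1)*4))³ = (√(4 - 6 + 2 + 4))³ = (√4)³ = 2³ = 8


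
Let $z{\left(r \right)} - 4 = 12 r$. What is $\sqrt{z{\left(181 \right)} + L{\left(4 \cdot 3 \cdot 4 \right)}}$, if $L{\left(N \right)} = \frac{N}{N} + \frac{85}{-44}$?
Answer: $\frac{\sqrt{1052733}}{22} \approx 46.638$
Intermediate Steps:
$L{\left(N \right)} = - \frac{41}{44}$ ($L{\left(N \right)} = 1 + 85 \left(- \frac{1}{44}\right) = 1 - \frac{85}{44} = - \frac{41}{44}$)
$z{\left(r \right)} = 4 + 12 r$
$\sqrt{z{\left(181 \right)} + L{\left(4 \cdot 3 \cdot 4 \right)}} = \sqrt{\left(4 + 12 \cdot 181\right) - \frac{41}{44}} = \sqrt{\left(4 + 2172\right) - \frac{41}{44}} = \sqrt{2176 - \frac{41}{44}} = \sqrt{\frac{95703}{44}} = \frac{\sqrt{1052733}}{22}$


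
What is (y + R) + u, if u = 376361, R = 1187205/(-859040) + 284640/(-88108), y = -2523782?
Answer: -8126749304559723/3784414816 ≈ -2.1474e+6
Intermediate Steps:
R = -17455970187/3784414816 (R = 1187205*(-1/859040) + 284640*(-1/88108) = -237441/171808 - 71160/22027 = -17455970187/3784414816 ≈ -4.6126)
(y + R) + u = (-2523782 - 17455970187/3784414816) + 376361 = -9551055449124299/3784414816 + 376361 = -8126749304559723/3784414816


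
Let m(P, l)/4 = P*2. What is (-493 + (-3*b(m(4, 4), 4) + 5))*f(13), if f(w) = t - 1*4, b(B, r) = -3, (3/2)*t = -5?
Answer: 10538/3 ≈ 3512.7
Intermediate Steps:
t = -10/3 (t = (⅔)*(-5) = -10/3 ≈ -3.3333)
m(P, l) = 8*P (m(P, l) = 4*(P*2) = 4*(2*P) = 8*P)
f(w) = -22/3 (f(w) = -10/3 - 1*4 = -10/3 - 4 = -22/3)
(-493 + (-3*b(m(4, 4), 4) + 5))*f(13) = (-493 + (-3*(-3) + 5))*(-22/3) = (-493 + (9 + 5))*(-22/3) = (-493 + 14)*(-22/3) = -479*(-22/3) = 10538/3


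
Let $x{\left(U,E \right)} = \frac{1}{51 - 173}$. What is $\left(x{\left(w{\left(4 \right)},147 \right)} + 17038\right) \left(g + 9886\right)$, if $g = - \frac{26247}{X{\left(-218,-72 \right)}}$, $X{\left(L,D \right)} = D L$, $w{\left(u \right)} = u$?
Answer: $\frac{107496199533905}{638304} \approx 1.6841 \cdot 10^{8}$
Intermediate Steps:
$g = - \frac{8749}{5232}$ ($g = - \frac{26247}{\left(-72\right) \left(-218\right)} = - \frac{26247}{15696} = \left(-26247\right) \frac{1}{15696} = - \frac{8749}{5232} \approx -1.6722$)
$x{\left(U,E \right)} = - \frac{1}{122}$ ($x{\left(U,E \right)} = \frac{1}{-122} = - \frac{1}{122}$)
$\left(x{\left(w{\left(4 \right)},147 \right)} + 17038\right) \left(g + 9886\right) = \left(- \frac{1}{122} + 17038\right) \left(- \frac{8749}{5232} + 9886\right) = \frac{2078635}{122} \cdot \frac{51714803}{5232} = \frac{107496199533905}{638304}$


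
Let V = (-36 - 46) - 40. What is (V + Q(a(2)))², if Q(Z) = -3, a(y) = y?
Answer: 15625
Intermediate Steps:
V = -122 (V = -82 - 40 = -122)
(V + Q(a(2)))² = (-122 - 3)² = (-125)² = 15625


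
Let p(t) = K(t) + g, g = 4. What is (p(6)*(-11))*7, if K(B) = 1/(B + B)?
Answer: -3773/12 ≈ -314.42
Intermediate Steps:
K(B) = 1/(2*B)
p(t) = 4 + 1/(2*t) (p(t) = 1/(2*t) + 4 = 4 + 1/(2*t))
(p(6)*(-11))*7 = ((4 + (½)/6)*(-11))*7 = ((4 + (½)*(⅙))*(-11))*7 = ((4 + 1/12)*(-11))*7 = ((49/12)*(-11))*7 = -539/12*7 = -3773/12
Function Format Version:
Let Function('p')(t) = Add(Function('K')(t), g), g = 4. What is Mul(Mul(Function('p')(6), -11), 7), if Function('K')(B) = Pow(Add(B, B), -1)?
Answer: Rational(-3773, 12) ≈ -314.42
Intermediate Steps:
Function('K')(B) = Mul(Rational(1, 2), Pow(B, -1)) (Function('K')(B) = Pow(Mul(2, B), -1) = Mul(Rational(1, 2), Pow(B, -1)))
Function('p')(t) = Add(4, Mul(Rational(1, 2), Pow(t, -1))) (Function('p')(t) = Add(Mul(Rational(1, 2), Pow(t, -1)), 4) = Add(4, Mul(Rational(1, 2), Pow(t, -1))))
Mul(Mul(Function('p')(6), -11), 7) = Mul(Mul(Add(4, Mul(Rational(1, 2), Pow(6, -1))), -11), 7) = Mul(Mul(Add(4, Mul(Rational(1, 2), Rational(1, 6))), -11), 7) = Mul(Mul(Add(4, Rational(1, 12)), -11), 7) = Mul(Mul(Rational(49, 12), -11), 7) = Mul(Rational(-539, 12), 7) = Rational(-3773, 12)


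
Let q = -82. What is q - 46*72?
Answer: -3394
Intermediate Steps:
q - 46*72 = -82 - 46*72 = -82 - 3312 = -3394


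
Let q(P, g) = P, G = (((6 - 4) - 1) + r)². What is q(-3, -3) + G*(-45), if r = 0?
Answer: -48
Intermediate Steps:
G = 1 (G = (((6 - 4) - 1) + 0)² = ((2 - 1) + 0)² = (1 + 0)² = 1² = 1)
q(-3, -3) + G*(-45) = -3 + 1*(-45) = -3 - 45 = -48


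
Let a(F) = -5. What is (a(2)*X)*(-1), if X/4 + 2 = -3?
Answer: -100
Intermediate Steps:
X = -20 (X = -8 + 4*(-3) = -8 - 12 = -20)
(a(2)*X)*(-1) = -5*(-20)*(-1) = 100*(-1) = -100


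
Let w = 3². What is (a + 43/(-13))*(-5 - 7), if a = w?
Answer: -888/13 ≈ -68.308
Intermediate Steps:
w = 9
a = 9
(a + 43/(-13))*(-5 - 7) = (9 + 43/(-13))*(-5 - 7) = (9 + 43*(-1/13))*(-12) = (9 - 43/13)*(-12) = (74/13)*(-12) = -888/13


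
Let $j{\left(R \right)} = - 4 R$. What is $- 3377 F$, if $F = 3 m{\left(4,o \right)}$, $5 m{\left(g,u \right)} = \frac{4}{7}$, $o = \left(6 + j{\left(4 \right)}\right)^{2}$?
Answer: $- \frac{40524}{35} \approx -1157.8$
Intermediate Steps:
$o = 100$ ($o = \left(6 - 16\right)^{2} = \left(-10\right)^{2} = 100$)
$m{\left(g,u \right)} = \frac{4}{35}$ ($m{\left(g,u \right)} = \frac{4 \cdot \frac{1}{7}}{5} = \frac{1}{5} \cdot \frac{4}{7} = \frac{4}{35}$)
$F = \frac{12}{35}$ ($F = 3 \cdot \frac{4}{35} = \frac{12}{35} \approx 0.34286$)
$- 3377 F = \left(-3377\right) \frac{12}{35} = - \frac{40524}{35}$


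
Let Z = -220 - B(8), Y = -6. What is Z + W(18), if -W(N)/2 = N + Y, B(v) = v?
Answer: -252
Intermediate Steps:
W(N) = 12 - 2*N (W(N) = -2*(N - 6) = -2*(-6 + N) = 12 - 2*N)
Z = -228 (Z = -220 - 1*8 = -220 - 8 = -228)
Z + W(18) = -228 + (12 - 2*18) = -228 + (12 - 36) = -228 - 24 = -252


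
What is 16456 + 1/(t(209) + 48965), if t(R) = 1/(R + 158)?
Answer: 295716887503/17970156 ≈ 16456.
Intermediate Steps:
t(R) = 1/(158 + R)
16456 + 1/(t(209) + 48965) = 16456 + 1/(1/(158 + 209) + 48965) = 16456 + 1/(1/367 + 48965) = 16456 + 1/(17970156/367) = 16456 + 367/17970156 = 295716887503/17970156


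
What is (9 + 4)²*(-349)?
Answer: -58981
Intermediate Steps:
(9 + 4)²*(-349) = 13²*(-349) = 169*(-349) = -58981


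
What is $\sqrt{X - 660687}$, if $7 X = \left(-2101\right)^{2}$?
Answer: $\frac{4 i \sqrt{92141}}{7} \approx 173.46 i$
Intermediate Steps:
$X = \frac{4414201}{7}$ ($X = \frac{\left(-2101\right)^{2}}{7} = \frac{1}{7} \cdot 4414201 = \frac{4414201}{7} \approx 6.306 \cdot 10^{5}$)
$\sqrt{X - 660687} = \sqrt{\frac{4414201}{7} - 660687} = \sqrt{- \frac{210608}{7}} = \frac{4 i \sqrt{92141}}{7}$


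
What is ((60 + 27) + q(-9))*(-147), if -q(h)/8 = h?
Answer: -23373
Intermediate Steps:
q(h) = -8*h
((60 + 27) + q(-9))*(-147) = ((60 + 27) - 8*(-9))*(-147) = (87 + 72)*(-147) = 159*(-147) = -23373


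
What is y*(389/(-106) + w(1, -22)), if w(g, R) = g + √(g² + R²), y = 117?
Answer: -33111/106 + 117*√485 ≈ 2264.3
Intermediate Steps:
w(g, R) = g + √(R² + g²)
y*(389/(-106) + w(1, -22)) = 117*(389/(-106) + (1 + √((-22)² + 1²))) = 117*(389*(-1/106) + (1 + √(484 + 1))) = 117*(-389/106 + (1 + √485)) = 117*(-283/106 + √485) = -33111/106 + 117*√485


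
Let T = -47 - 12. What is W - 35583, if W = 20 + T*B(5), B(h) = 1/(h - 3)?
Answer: -71185/2 ≈ -35593.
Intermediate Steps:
B(h) = 1/(-3 + h)
T = -59
W = -19/2 (W = 20 - 59/(-3 + 5) = 20 - 59/2 = -19/2 ≈ -9.5000)
W - 35583 = -19/2 - 35583 = -71185/2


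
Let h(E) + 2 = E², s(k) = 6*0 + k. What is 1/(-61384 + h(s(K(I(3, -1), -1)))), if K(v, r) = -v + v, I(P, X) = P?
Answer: -1/61386 ≈ -1.6290e-5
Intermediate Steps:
K(v, r) = 0
s(k) = k (s(k) = 0 + k = k)
h(E) = -2 + E²
1/(-61384 + h(s(K(I(3, -1), -1)))) = 1/(-61384 + (-2 + 0²)) = 1/(-61384 + (-2 + 0)) = 1/(-61384 - 2) = 1/(-61386) = -1/61386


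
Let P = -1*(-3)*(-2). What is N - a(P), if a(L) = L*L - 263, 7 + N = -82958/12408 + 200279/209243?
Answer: 3351264173/15640284 ≈ 214.27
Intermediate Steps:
P = -6 (P = 3*(-2) = -6)
N = -199080295/15640284 (N = -7 + (-82958/12408 + 200279/209243) = -7 + (-82958*1/12408 + 200279*(1/209243)) = -7 + (-41479/6204 + 2413/2521) = -7 - 89598307/15640284 = -199080295/15640284 ≈ -12.729)
a(L) = -263 + L² (a(L) = L² - 263 = -263 + L²)
N - a(P) = -199080295/15640284 - (-263 + (-6)²) = -199080295/15640284 - (-263 + 36) = -199080295/15640284 - 1*(-227) = -199080295/15640284 + 227 = 3351264173/15640284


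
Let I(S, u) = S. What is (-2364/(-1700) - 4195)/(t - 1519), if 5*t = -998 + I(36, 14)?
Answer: 1782284/727345 ≈ 2.4504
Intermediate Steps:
t = -962/5 (t = (-998 + 36)/5 = (⅕)*(-962) = -962/5 ≈ -192.40)
(-2364/(-1700) - 4195)/(t - 1519) = (-2364/(-1700) - 4195)/(-962/5 - 1519) = (-2364*(-1/1700) - 4195)/(-8557/5) = (591/425 - 4195)*(-5/8557) = -1782284/425*(-5/8557) = 1782284/727345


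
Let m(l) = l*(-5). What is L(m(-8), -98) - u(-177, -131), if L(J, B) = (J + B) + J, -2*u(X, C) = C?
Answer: -167/2 ≈ -83.500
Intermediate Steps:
u(X, C) = -C/2
m(l) = -5*l
L(J, B) = B + 2*J (L(J, B) = (B + J) + J = B + 2*J)
L(m(-8), -98) - u(-177, -131) = (-98 + 2*(-5*(-8))) - (-1)*(-131)/2 = (-98 + 2*40) - 1*131/2 = (-98 + 80) - 131/2 = -18 - 131/2 = -167/2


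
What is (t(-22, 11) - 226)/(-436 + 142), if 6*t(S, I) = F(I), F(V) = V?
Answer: 1345/1764 ≈ 0.76247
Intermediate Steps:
t(S, I) = I/6
(t(-22, 11) - 226)/(-436 + 142) = ((⅙)*11 - 226)/(-436 + 142) = (11/6 - 226)/(-294) = -1345/6*(-1/294) = 1345/1764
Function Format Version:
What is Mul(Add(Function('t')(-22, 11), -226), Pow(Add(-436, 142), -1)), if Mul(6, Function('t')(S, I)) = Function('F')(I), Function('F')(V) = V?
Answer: Rational(1345, 1764) ≈ 0.76247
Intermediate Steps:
Function('t')(S, I) = Mul(Rational(1, 6), I)
Mul(Add(Function('t')(-22, 11), -226), Pow(Add(-436, 142), -1)) = Mul(Add(Mul(Rational(1, 6), 11), -226), Pow(Add(-436, 142), -1)) = Mul(Add(Rational(11, 6), -226), Pow(-294, -1)) = Mul(Rational(-1345, 6), Rational(-1, 294)) = Rational(1345, 1764)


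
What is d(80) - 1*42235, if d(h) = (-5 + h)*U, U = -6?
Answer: -42685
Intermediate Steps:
d(h) = 30 - 6*h (d(h) = (-5 + h)*(-6) = 30 - 6*h)
d(80) - 1*42235 = (30 - 6*80) - 1*42235 = (30 - 480) - 42235 = -450 - 42235 = -42685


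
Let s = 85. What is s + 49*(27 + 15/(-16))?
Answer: 21793/16 ≈ 1362.1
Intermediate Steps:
s + 49*(27 + 15/(-16)) = 85 + 49*(27 + 15/(-16)) = 85 + 49*(27 + 15*(-1/16)) = 85 + 49*(27 - 15/16) = 85 + 49*(417/16) = 85 + 20433/16 = 21793/16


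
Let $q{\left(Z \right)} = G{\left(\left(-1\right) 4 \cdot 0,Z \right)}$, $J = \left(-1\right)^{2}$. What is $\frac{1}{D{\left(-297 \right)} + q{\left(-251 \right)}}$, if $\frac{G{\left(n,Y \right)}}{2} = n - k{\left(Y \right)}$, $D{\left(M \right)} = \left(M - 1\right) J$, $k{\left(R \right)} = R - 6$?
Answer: $\frac{1}{216} \approx 0.0046296$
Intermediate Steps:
$J = 1$
$k{\left(R \right)} = -6 + R$ ($k{\left(R \right)} = R - 6 = -6 + R$)
$D{\left(M \right)} = -1 + M$ ($D{\left(M \right)} = \left(M - 1\right) 1 = \left(-1 + M\right) 1 = -1 + M$)
$G{\left(n,Y \right)} = 12 - 2 Y + 2 n$ ($G{\left(n,Y \right)} = 2 \left(n - \left(-6 + Y\right)\right) = 2 \left(6 + n - Y\right) = 12 - 2 Y + 2 n$)
$q{\left(Z \right)} = 12 - 2 Z$ ($q{\left(Z \right)} = 12 - 2 Z + 2 \left(-1\right) 4 \cdot 0 = 12 - 2 Z + 2 \left(\left(-4\right) 0\right) = 12 - 2 Z + 2 \cdot 0 = 12 - 2 Z + 0 = 12 - 2 Z$)
$\frac{1}{D{\left(-297 \right)} + q{\left(-251 \right)}} = \frac{1}{\left(-1 - 297\right) + \left(12 - -502\right)} = \frac{1}{-298 + \left(12 + 502\right)} = \frac{1}{-298 + 514} = \frac{1}{216}$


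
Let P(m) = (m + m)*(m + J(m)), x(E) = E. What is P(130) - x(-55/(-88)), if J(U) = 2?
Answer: 274555/8 ≈ 34319.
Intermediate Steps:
P(m) = 2*m*(2 + m) (P(m) = (m + m)*(m + 2) = (2*m)*(2 + m) = 2*m*(2 + m))
P(130) - x(-55/(-88)) = 2*130*(2 + 130) - (-55)/(-88) = 2*130*132 - (-55)*(-1)/88 = 34320 - 1*5/8 = 34320 - 5/8 = 274555/8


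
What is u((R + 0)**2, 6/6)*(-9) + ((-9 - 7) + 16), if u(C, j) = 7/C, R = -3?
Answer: -7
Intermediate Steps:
u((R + 0)**2, 6/6)*(-9) + ((-9 - 7) + 16) = (7/((-3 + 0)**2))*(-9) + ((-9 - 7) + 16) = (7/((-3)**2))*(-9) + (-16 + 16) = (7/9)*(-9) + 0 = -7 + 0 = -7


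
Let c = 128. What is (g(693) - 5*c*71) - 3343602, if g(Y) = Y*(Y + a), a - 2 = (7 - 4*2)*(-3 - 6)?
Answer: -2901170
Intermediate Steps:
a = 11 (a = 2 + (7 - 4*2)*(-3 - 6) = 2 + (7 - 8)*(-9) = 2 - 1*(-9) = 2 + 9 = 11)
g(Y) = Y*(11 + Y) (g(Y) = Y*(Y + 11) = Y*(11 + Y))
(g(693) - 5*c*71) - 3343602 = (693*(11 + 693) - 5*128*71) - 3343602 = (693*704 - 640*71) - 3343602 = (487872 - 45440) - 3343602 = 442432 - 3343602 = -2901170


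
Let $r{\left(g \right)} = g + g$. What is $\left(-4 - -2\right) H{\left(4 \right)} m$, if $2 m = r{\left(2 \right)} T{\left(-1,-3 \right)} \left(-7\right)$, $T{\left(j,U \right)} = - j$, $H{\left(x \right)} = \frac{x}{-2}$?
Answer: $-56$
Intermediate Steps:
$H{\left(x \right)} = - \frac{x}{2}$ ($H{\left(x \right)} = x \left(- \frac{1}{2}\right) = - \frac{x}{2}$)
$r{\left(g \right)} = 2 g$
$m = -14$ ($m = \frac{2 \cdot 2 \left(\left(-1\right) \left(-1\right)\right) \left(-7\right)}{2} = \frac{4 \cdot 1 \left(-7\right)}{2} = \frac{4 \left(-7\right)}{2} = \frac{1}{2} \left(-28\right) = -14$)
$\left(-4 - -2\right) H{\left(4 \right)} m = \left(-4 - -2\right) \left(\left(- \frac{1}{2}\right) 4\right) \left(-14\right) = \left(-4 + 2\right) \left(-2\right) \left(-14\right) = \left(-2\right) \left(-2\right) \left(-14\right) = 4 \left(-14\right) = -56$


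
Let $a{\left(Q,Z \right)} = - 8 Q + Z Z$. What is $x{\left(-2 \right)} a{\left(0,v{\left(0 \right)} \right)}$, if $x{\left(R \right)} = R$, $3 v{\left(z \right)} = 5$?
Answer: $- \frac{50}{9} \approx -5.5556$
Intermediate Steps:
$v{\left(z \right)} = \frac{5}{3}$ ($v{\left(z \right)} = \frac{1}{3} \cdot 5 = \frac{5}{3}$)
$a{\left(Q,Z \right)} = Z^{2} - 8 Q$ ($a{\left(Q,Z \right)} = - 8 Q + Z^{2} = Z^{2} - 8 Q$)
$x{\left(-2 \right)} a{\left(0,v{\left(0 \right)} \right)} = - 2 \left(\left(\frac{5}{3}\right)^{2} - 0\right) = - 2 \left(\frac{25}{9} + 0\right) = \left(-2\right) \frac{25}{9} = - \frac{50}{9}$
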